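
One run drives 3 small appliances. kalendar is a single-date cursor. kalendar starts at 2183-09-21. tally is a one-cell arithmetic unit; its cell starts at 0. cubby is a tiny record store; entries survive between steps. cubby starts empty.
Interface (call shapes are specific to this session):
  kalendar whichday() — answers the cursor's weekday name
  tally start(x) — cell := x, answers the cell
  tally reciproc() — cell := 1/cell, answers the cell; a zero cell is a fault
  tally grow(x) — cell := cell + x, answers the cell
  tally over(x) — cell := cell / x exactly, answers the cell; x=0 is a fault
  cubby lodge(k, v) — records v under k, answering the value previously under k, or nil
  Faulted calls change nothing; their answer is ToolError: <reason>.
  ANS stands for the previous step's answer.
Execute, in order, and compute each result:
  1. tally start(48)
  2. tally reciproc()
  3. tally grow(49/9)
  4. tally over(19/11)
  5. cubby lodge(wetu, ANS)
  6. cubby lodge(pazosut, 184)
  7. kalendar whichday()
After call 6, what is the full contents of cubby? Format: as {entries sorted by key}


[in] tally start x→48
[out] 48
[in] tally reciproc
[out] 1/48
[in] tally grow x→49/9
[out] 787/144
[in] tally over x→19/11
[out] 8657/2736
[in] cubby lodge k→wetu v→ANS
[out] nil
[in] cubby lodge k→pazosut v→184
[out] nil
[in] kalendar whichday
[out] Sunday

Answer: {pazosut=184, wetu=8657/2736}


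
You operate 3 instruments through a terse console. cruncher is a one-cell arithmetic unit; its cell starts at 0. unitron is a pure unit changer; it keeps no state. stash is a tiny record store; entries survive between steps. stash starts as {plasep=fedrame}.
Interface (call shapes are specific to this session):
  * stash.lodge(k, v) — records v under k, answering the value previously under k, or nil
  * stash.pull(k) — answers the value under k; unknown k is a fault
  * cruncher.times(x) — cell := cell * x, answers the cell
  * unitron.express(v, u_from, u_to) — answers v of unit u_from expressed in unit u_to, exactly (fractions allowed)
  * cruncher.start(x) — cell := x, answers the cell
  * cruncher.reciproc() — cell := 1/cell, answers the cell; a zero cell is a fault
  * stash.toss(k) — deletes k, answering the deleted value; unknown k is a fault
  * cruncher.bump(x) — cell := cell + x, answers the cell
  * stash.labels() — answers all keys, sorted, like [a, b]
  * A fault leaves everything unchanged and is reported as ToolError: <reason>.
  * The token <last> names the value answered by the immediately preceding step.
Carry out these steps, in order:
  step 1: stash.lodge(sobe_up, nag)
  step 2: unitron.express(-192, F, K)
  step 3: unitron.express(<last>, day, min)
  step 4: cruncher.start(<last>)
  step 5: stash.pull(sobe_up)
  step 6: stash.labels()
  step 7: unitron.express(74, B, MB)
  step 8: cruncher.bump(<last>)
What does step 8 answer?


Answer: 107068000037/500000

Derivation:
==> stash.lodge(k: sobe_up, v: nag)
<== nil
==> unitron.express(v: -192, u_from: F, u_to: K)
<== 26767/180
==> unitron.express(v: <last>, u_from: day, u_to: min)
<== 214136
==> cruncher.start(x: <last>)
<== 214136
==> stash.pull(k: sobe_up)
<== nag
==> stash.labels()
<== [plasep, sobe_up]
==> unitron.express(v: 74, u_from: B, u_to: MB)
<== 37/500000
==> cruncher.bump(x: <last>)
<== 107068000037/500000


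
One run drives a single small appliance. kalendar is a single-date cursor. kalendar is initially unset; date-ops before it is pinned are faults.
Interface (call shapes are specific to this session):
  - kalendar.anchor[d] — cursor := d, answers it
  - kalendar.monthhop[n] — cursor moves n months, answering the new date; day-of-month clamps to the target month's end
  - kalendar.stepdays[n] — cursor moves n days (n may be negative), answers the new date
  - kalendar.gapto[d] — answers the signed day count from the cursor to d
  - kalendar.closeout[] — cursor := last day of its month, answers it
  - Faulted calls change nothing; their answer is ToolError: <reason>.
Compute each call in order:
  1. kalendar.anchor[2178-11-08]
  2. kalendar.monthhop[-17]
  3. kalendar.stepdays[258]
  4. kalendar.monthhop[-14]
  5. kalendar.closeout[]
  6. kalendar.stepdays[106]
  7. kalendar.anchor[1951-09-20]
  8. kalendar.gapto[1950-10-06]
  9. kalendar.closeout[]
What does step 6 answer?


// kalendar.anchor(d→2178-11-08) => 2178-11-08
// kalendar.monthhop(n→-17) => 2177-06-08
// kalendar.stepdays(n→258) => 2178-02-21
// kalendar.monthhop(n→-14) => 2176-12-21
// kalendar.closeout() => 2176-12-31
// kalendar.stepdays(n→106) => 2177-04-16
// kalendar.anchor(d→1951-09-20) => 1951-09-20
// kalendar.gapto(d→1950-10-06) => -349
// kalendar.closeout() => 1951-09-30

Answer: 2177-04-16


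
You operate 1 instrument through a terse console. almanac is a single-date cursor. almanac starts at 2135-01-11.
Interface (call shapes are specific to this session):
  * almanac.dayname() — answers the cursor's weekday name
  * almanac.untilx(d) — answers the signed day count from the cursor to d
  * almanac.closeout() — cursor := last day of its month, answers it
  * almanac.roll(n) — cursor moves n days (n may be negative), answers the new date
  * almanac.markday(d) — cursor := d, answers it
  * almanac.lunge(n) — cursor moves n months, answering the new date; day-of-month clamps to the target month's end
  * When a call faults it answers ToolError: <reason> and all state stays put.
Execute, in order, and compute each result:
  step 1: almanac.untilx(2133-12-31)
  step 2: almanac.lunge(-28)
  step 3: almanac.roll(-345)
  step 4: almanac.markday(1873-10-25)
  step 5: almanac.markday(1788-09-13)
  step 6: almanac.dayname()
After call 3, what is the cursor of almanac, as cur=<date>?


Answer: cur=2131-10-02

Derivation:
·→ almanac.untilx(d: 2133-12-31)
·← -376
·→ almanac.lunge(n: -28)
·← 2132-09-11
·→ almanac.roll(n: -345)
·← 2131-10-02
·→ almanac.markday(d: 1873-10-25)
·← 1873-10-25
·→ almanac.markday(d: 1788-09-13)
·← 1788-09-13
·→ almanac.dayname()
·← Saturday


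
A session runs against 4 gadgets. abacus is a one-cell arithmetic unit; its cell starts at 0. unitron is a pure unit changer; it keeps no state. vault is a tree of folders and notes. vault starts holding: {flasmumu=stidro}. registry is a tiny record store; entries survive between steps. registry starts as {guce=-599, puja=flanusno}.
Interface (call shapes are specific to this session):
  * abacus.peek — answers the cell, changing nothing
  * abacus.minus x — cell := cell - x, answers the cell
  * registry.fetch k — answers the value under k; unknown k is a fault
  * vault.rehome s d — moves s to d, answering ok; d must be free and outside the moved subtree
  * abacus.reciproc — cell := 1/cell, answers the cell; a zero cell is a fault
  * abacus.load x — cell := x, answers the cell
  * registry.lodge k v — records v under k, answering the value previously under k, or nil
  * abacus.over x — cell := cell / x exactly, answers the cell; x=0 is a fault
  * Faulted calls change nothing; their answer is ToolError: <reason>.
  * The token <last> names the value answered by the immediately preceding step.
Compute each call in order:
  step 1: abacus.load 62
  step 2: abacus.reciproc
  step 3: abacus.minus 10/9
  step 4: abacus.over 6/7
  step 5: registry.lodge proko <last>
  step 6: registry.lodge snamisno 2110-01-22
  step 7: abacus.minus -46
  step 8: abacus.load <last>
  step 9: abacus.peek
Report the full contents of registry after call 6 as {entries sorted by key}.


Answer: {guce=-599, proko=-4277/3348, puja=flanusno, snamisno=2110-01-22}

Derivation:
Then abacus.load passing x=62, and get 62.
Calling abacus.reciproc, which returns 1/62.
Calling abacus.minus passing x=10/9, and get -611/558.
Then abacus.over passing x=6/7, → -4277/3348.
I run registry.lodge passing k=proko, v=<last>, giving nil.
I use registry.lodge passing k=snamisno, v=2110-01-22, giving nil.
Next I call abacus.minus passing x=-46, and observe 149731/3348.
Next I call abacus.load passing x=<last>, giving 149731/3348.
Then abacus.peek(): 149731/3348.


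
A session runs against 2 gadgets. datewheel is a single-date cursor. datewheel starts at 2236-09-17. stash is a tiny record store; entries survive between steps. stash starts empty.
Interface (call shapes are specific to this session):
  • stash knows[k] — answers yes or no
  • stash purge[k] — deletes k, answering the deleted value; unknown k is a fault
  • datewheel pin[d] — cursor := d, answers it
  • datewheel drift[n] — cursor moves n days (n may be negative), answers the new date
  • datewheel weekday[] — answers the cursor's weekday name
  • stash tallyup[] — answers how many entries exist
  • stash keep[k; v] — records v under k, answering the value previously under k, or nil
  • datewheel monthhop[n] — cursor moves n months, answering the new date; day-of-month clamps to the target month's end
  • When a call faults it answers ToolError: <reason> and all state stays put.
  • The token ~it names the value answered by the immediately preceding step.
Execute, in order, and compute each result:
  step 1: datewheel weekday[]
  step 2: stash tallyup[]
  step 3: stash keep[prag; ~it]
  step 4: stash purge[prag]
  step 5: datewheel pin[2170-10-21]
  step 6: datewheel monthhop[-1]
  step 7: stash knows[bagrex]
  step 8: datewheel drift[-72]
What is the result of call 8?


$ datewheel weekday
= Saturday
$ stash tallyup
= 0
$ stash keep k=prag v=~it
= nil
$ stash purge k=prag
= 0
$ datewheel pin d=2170-10-21
= 2170-10-21
$ datewheel monthhop n=-1
= 2170-09-21
$ stash knows k=bagrex
= no
$ datewheel drift n=-72
= 2170-07-11

Answer: 2170-07-11


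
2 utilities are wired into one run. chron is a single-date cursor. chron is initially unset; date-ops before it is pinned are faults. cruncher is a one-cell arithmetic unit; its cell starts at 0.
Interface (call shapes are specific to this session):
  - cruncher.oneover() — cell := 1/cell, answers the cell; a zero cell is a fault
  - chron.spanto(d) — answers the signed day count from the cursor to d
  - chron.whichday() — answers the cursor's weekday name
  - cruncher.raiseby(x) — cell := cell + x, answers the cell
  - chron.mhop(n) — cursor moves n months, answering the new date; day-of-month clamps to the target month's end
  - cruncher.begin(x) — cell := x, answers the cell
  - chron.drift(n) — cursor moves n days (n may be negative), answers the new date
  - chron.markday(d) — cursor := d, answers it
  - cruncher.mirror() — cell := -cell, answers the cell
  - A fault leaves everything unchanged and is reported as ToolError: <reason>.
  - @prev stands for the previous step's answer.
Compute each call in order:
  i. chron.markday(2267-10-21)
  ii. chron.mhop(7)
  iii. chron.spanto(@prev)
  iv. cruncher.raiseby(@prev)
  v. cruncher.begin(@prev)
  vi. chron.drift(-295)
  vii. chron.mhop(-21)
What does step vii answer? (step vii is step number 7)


> chron.markday d=2267-10-21
= 2267-10-21
> chron.mhop n=7
= 2268-05-21
> chron.spanto d=@prev
= 0
> cruncher.raiseby x=@prev
= 0
> cruncher.begin x=@prev
= 0
> chron.drift n=-295
= 2267-07-31
> chron.mhop n=-21
= 2265-10-31

Answer: 2265-10-31


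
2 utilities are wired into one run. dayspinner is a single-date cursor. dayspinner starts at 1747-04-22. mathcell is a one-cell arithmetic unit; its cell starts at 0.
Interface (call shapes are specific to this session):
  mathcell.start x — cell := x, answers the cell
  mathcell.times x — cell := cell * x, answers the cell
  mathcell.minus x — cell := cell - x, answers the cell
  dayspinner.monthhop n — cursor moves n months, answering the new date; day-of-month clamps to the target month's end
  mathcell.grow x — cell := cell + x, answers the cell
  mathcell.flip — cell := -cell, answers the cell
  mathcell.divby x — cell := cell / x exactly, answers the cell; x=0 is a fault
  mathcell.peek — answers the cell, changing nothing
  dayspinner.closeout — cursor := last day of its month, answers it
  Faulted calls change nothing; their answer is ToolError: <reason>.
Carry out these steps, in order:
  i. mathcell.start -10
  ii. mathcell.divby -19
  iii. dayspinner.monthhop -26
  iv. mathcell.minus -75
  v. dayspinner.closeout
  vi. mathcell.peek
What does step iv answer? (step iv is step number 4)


Do: start[-10]
See: -10
Do: divby[-19]
See: 10/19
Do: monthhop[-26]
See: 1745-02-22
Do: minus[-75]
See: 1435/19
Do: closeout[]
See: 1745-02-28
Do: peek[]
See: 1435/19

Answer: 1435/19


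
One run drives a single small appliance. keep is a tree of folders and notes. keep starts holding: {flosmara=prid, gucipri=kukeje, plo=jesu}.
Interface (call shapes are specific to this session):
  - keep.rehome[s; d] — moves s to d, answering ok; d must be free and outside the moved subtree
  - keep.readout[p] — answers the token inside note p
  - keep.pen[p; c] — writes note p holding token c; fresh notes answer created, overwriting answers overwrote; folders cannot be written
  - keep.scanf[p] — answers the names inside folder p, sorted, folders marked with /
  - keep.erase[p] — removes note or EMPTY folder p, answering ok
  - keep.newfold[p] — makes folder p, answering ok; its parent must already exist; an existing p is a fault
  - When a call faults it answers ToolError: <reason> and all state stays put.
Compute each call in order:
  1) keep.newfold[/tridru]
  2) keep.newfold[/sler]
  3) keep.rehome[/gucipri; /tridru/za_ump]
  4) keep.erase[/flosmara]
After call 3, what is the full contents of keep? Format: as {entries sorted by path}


Using newfold with /tridru, which returns ok.
Invoking newfold with /sler, yielding ok.
I try rehome with /gucipri, /tridru/za_ump, which returns ok.
I invoke erase with /flosmara, giving ok.

Answer: {flosmara=prid, plo=jesu, sler/, tridru/, tridru/za_ump=kukeje}


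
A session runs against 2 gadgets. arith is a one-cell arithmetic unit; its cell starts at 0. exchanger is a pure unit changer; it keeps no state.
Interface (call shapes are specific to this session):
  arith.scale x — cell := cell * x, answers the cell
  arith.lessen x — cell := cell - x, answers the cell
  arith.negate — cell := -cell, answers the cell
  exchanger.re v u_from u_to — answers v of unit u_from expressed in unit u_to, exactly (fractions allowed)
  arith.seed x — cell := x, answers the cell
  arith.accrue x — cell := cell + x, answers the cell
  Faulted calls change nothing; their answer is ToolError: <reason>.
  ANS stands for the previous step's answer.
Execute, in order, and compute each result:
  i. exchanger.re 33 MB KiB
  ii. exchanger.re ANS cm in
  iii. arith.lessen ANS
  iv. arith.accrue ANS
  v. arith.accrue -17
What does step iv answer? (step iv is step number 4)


CALL re[v=33; u_from=MB; u_to=KiB]
RET  515625/16
CALL re[v=ANS; u_from=cm; u_to=in]
RET  12890625/1016
CALL lessen[x=ANS]
RET  -12890625/1016
CALL accrue[x=ANS]
RET  -12890625/508
CALL accrue[x=-17]
RET  -12899261/508

Answer: -12890625/508


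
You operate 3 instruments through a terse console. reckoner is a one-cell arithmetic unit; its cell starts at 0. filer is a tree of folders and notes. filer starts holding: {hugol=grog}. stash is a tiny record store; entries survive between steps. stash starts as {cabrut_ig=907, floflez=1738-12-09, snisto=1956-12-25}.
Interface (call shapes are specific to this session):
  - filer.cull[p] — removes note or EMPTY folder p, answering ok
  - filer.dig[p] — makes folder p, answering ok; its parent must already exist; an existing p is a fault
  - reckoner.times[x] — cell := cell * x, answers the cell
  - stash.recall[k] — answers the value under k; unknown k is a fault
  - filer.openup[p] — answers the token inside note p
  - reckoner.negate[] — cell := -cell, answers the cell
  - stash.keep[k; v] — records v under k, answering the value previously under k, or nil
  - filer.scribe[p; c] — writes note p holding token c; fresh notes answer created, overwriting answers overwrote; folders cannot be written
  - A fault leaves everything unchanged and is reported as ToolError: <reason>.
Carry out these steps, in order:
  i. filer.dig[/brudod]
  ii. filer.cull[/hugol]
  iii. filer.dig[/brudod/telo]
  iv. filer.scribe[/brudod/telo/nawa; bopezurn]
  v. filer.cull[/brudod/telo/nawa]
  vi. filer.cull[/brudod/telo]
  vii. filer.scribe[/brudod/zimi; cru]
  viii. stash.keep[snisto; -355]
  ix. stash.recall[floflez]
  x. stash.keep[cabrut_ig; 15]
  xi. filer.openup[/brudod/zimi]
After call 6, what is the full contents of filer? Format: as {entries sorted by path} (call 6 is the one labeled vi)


Answer: {brudod/}

Derivation:
·→ filer.dig(p: /brudod)
·← ok
·→ filer.cull(p: /hugol)
·← ok
·→ filer.dig(p: /brudod/telo)
·← ok
·→ filer.scribe(p: /brudod/telo/nawa, c: bopezurn)
·← created
·→ filer.cull(p: /brudod/telo/nawa)
·← ok
·→ filer.cull(p: /brudod/telo)
·← ok
·→ filer.scribe(p: /brudod/zimi, c: cru)
·← created
·→ stash.keep(k: snisto, v: -355)
·← 1956-12-25
·→ stash.recall(k: floflez)
·← 1738-12-09
·→ stash.keep(k: cabrut_ig, v: 15)
·← 907
·→ filer.openup(p: /brudod/zimi)
·← cru


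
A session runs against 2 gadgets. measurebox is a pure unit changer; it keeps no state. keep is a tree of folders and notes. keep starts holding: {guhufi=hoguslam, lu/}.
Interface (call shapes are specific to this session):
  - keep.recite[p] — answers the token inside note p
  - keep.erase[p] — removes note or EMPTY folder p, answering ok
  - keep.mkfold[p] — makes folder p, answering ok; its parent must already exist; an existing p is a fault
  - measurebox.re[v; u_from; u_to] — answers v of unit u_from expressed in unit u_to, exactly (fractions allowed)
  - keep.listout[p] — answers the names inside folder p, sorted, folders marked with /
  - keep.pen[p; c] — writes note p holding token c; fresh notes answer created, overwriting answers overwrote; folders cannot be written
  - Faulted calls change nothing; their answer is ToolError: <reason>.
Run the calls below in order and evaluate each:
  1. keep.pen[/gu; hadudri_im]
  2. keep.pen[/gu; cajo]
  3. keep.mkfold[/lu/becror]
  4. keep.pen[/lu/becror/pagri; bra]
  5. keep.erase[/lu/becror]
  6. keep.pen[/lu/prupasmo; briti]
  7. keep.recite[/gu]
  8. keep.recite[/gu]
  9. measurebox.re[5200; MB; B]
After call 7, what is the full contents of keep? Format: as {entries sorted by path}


Step: keep.pen[p=/gu; c=hadudri_im]
Result: created
Step: keep.pen[p=/gu; c=cajo]
Result: overwrote
Step: keep.mkfold[p=/lu/becror]
Result: ok
Step: keep.pen[p=/lu/becror/pagri; c=bra]
Result: created
Step: keep.erase[p=/lu/becror]
Result: ToolError: not empty
Step: keep.pen[p=/lu/prupasmo; c=briti]
Result: created
Step: keep.recite[p=/gu]
Result: cajo
Step: keep.recite[p=/gu]
Result: cajo
Step: measurebox.re[v=5200; u_from=MB; u_to=B]
Result: 5200000000

Answer: {gu=cajo, guhufi=hoguslam, lu/, lu/becror/, lu/becror/pagri=bra, lu/prupasmo=briti}


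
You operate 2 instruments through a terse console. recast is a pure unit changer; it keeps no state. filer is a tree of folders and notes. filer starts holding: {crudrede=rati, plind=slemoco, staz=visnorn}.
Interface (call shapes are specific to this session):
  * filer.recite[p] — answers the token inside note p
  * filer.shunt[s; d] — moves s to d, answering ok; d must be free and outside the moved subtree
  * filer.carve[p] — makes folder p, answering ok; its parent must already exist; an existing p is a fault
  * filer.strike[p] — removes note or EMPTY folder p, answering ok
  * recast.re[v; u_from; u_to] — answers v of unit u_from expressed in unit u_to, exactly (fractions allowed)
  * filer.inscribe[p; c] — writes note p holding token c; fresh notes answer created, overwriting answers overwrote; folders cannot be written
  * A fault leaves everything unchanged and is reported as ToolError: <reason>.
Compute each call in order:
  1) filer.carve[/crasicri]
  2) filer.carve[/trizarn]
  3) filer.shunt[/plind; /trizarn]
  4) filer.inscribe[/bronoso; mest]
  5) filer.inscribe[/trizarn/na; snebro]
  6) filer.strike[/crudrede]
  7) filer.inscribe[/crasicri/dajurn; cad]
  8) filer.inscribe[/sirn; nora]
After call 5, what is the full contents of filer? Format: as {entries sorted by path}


Answer: {bronoso=mest, crasicri/, crudrede=rati, plind=slemoco, staz=visnorn, trizarn/, trizarn/na=snebro}

Derivation:
Do: filer.carve[p: /crasicri]
See: ok
Do: filer.carve[p: /trizarn]
See: ok
Do: filer.shunt[s: /plind; d: /trizarn]
See: ToolError: exists
Do: filer.inscribe[p: /bronoso; c: mest]
See: created
Do: filer.inscribe[p: /trizarn/na; c: snebro]
See: created
Do: filer.strike[p: /crudrede]
See: ok
Do: filer.inscribe[p: /crasicri/dajurn; c: cad]
See: created
Do: filer.inscribe[p: /sirn; c: nora]
See: created


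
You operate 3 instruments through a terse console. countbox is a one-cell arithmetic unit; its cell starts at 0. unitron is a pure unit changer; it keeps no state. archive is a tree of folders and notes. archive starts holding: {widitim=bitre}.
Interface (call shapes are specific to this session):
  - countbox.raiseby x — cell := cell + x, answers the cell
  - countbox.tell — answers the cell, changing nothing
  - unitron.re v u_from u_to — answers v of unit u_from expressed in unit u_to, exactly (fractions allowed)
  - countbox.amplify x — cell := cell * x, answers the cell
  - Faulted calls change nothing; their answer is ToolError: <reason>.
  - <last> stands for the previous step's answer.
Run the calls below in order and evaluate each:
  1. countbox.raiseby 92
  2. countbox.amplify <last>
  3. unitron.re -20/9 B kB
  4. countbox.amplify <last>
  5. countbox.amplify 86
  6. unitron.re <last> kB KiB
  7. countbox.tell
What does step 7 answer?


Calling countbox.raiseby(x→92), giving 92.
I try countbox.amplify(x→<last>), giving 8464.
I invoke unitron.re(v→-20/9, u_from→B, u_to→kB), and observe -1/450.
Next I call countbox.amplify(x→<last>), and see -4232/225.
I try countbox.amplify(x→86), → -363952/225.
I run unitron.re(v→<last>, u_from→kB, u_to→KiB), giving -113735/72.
I call countbox.tell(), yielding -363952/225.

Answer: -363952/225


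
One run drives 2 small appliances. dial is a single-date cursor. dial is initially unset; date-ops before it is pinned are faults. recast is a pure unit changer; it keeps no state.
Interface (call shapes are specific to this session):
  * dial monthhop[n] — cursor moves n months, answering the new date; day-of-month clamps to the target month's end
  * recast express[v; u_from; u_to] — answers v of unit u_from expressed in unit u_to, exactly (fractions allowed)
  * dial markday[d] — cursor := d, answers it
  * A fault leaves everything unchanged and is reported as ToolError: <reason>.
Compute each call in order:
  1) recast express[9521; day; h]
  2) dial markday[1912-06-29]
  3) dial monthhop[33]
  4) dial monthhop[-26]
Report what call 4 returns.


// recast express(v=9521, u_from=day, u_to=h) -> 228504
// dial markday(d=1912-06-29) -> 1912-06-29
// dial monthhop(n=33) -> 1915-03-29
// dial monthhop(n=-26) -> 1913-01-29

Answer: 1913-01-29


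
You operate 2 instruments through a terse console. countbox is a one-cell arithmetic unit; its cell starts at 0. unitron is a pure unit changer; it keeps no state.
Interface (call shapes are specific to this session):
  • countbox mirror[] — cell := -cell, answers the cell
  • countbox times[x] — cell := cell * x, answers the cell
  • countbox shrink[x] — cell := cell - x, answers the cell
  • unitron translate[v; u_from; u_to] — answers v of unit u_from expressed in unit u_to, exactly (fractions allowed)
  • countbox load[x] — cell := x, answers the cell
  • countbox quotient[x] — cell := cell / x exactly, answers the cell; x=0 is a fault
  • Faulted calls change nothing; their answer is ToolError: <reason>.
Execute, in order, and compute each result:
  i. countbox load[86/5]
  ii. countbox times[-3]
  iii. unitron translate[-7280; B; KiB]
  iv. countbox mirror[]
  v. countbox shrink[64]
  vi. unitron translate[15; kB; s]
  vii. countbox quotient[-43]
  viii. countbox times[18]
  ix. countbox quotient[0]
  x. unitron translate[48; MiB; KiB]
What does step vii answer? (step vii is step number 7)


Answer: 62/215

Derivation:
CALL countbox load[x=86/5]
RET  86/5
CALL countbox times[x=-3]
RET  -258/5
CALL unitron translate[v=-7280; u_from=B; u_to=KiB]
RET  -455/64
CALL countbox mirror[]
RET  258/5
CALL countbox shrink[x=64]
RET  -62/5
CALL unitron translate[v=15; u_from=kB; u_to=s]
RET  ToolError: incompatible units
CALL countbox quotient[x=-43]
RET  62/215
CALL countbox times[x=18]
RET  1116/215
CALL countbox quotient[x=0]
RET  ToolError: division by zero
CALL unitron translate[v=48; u_from=MiB; u_to=KiB]
RET  49152


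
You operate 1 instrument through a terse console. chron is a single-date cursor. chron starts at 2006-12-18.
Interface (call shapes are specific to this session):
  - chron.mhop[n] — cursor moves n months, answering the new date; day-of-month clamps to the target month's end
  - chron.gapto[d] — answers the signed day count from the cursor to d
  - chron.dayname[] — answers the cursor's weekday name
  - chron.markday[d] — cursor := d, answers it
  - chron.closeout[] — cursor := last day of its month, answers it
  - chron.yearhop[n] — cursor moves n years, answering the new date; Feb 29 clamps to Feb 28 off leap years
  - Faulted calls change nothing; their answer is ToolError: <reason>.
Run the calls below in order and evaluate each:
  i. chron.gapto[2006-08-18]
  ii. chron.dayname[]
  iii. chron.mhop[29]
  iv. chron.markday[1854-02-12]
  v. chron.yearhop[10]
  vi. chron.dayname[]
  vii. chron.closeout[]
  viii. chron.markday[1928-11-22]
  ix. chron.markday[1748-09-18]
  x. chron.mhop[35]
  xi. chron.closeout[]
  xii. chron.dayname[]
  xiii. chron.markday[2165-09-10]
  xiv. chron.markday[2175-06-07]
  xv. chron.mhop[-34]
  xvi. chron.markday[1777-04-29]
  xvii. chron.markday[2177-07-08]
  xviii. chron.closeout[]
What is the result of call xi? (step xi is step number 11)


Answer: 1751-08-31

Derivation:
I run chron.gapto with d→2006-08-18, and observe -122.
Then chron.dayname, yielding Monday.
Using chron.mhop with n→29: 2009-05-18.
I run chron.markday with d→1854-02-12, → 1854-02-12.
Then chron.yearhop with n→10, which returns 1864-02-12.
I run chron.dayname, and see Friday.
I run chron.closeout, and see 1864-02-29.
I use chron.markday with d→1928-11-22, — result: 1928-11-22.
Now I run chron.markday with d→1748-09-18, and get 1748-09-18.
I try chron.mhop with n→35: 1751-08-18.
I use chron.closeout(), → 1751-08-31.
I call chron.dayname(), giving Tuesday.
I call chron.markday with d→2165-09-10, giving 2165-09-10.
Using chron.markday with d→2175-06-07, and observe 2175-06-07.
Then chron.mhop with n→-34, which returns 2172-08-07.
I call chron.markday with d→1777-04-29, which returns 1777-04-29.
Next I call chron.markday with d→2177-07-08, → 2177-07-08.
Invoking chron.closeout(), yielding 2177-07-31.


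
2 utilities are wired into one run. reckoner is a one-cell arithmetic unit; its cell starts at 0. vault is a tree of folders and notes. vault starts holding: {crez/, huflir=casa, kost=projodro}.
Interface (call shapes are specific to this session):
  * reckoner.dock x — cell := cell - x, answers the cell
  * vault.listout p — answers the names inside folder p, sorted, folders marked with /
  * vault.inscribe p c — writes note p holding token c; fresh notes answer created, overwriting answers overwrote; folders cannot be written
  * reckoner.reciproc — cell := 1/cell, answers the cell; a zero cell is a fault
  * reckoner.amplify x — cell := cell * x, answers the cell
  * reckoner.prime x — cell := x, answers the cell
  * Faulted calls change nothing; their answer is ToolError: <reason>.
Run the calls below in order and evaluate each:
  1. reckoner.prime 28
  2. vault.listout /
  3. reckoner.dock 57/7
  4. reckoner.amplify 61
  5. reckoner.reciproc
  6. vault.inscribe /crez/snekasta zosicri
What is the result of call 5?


Step: prime[28]
Result: 28
Step: listout[/]
Result: [crez/, huflir, kost]
Step: dock[57/7]
Result: 139/7
Step: amplify[61]
Result: 8479/7
Step: reciproc[]
Result: 7/8479
Step: inscribe[/crez/snekasta; zosicri]
Result: created

Answer: 7/8479


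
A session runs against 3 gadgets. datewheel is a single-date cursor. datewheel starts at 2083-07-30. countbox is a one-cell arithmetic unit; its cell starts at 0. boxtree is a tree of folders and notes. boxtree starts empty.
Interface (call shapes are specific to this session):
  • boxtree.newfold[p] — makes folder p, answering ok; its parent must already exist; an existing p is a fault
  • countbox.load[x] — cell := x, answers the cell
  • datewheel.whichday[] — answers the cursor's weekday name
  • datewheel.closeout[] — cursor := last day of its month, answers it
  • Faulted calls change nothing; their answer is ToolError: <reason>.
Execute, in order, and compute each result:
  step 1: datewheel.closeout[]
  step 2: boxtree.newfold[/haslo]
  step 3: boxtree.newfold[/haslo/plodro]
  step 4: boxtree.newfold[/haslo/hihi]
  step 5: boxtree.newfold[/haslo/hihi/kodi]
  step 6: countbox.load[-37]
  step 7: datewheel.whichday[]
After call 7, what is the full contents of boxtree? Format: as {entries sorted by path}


Answer: {haslo/, haslo/hihi/, haslo/hihi/kodi/, haslo/plodro/}

Derivation:
I use datewheel.closeout, giving 2083-07-31.
I call boxtree.newfold(/haslo), which returns ok.
I call boxtree.newfold(/haslo/plodro), yielding ok.
Using boxtree.newfold(/haslo/hihi), and get ok.
I call boxtree.newfold(/haslo/hihi/kodi), and observe ok.
I invoke countbox.load(-37), which returns -37.
Now I run datewheel.whichday, and get Saturday.


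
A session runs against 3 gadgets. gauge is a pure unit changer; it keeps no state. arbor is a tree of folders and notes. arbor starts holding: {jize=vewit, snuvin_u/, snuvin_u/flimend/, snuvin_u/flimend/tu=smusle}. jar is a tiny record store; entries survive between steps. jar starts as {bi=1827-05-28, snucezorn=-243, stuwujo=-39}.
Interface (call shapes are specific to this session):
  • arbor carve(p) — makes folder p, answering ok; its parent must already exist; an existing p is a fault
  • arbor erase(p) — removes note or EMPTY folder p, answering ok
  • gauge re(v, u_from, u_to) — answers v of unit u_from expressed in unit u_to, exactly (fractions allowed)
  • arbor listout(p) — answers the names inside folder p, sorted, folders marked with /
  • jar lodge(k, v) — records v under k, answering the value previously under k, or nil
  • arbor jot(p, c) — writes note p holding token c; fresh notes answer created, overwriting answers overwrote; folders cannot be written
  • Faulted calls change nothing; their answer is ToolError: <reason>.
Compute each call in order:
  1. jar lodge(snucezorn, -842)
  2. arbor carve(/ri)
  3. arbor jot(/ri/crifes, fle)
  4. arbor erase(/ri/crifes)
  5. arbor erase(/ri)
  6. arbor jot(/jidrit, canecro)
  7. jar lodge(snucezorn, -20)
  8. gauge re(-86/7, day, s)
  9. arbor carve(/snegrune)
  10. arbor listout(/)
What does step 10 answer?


Answer: [jidrit, jize, snegrune/, snuvin_u/]

Derivation:
! jar lodge(snucezorn, -842) : -243
! arbor carve(/ri) : ok
! arbor jot(/ri/crifes, fle) : created
! arbor erase(/ri/crifes) : ok
! arbor erase(/ri) : ok
! arbor jot(/jidrit, canecro) : created
! jar lodge(snucezorn, -20) : -842
! gauge re(-86/7, day, s) : -7430400/7
! arbor carve(/snegrune) : ok
! arbor listout(/) : [jidrit, jize, snegrune/, snuvin_u/]


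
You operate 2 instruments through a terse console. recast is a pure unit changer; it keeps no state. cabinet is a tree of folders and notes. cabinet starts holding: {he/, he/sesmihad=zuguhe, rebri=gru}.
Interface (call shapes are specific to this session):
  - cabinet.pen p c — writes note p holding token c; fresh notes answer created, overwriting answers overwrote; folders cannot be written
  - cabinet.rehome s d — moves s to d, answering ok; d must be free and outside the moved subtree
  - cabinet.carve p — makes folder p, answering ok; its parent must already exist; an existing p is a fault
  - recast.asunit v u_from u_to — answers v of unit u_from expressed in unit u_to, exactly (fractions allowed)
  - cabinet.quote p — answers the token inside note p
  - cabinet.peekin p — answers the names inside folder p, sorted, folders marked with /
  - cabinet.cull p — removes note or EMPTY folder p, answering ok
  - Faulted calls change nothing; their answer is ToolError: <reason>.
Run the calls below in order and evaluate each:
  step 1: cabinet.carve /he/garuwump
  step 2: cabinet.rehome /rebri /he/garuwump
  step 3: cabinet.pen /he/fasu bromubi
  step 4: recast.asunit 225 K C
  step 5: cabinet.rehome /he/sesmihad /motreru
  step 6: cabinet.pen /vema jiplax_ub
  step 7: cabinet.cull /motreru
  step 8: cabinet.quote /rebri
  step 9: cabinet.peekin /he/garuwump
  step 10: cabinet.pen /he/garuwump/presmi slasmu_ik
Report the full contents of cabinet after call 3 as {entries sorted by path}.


→ cabinet.carve(p→/he/garuwump)
← ok
→ cabinet.rehome(s→/rebri, d→/he/garuwump)
← ToolError: exists
→ cabinet.pen(p→/he/fasu, c→bromubi)
← created
→ recast.asunit(v→225, u_from→K, u_to→C)
← -963/20
→ cabinet.rehome(s→/he/sesmihad, d→/motreru)
← ok
→ cabinet.pen(p→/vema, c→jiplax_ub)
← created
→ cabinet.cull(p→/motreru)
← ok
→ cabinet.quote(p→/rebri)
← gru
→ cabinet.peekin(p→/he/garuwump)
← []
→ cabinet.pen(p→/he/garuwump/presmi, c→slasmu_ik)
← created

Answer: {he/, he/fasu=bromubi, he/garuwump/, he/sesmihad=zuguhe, rebri=gru}


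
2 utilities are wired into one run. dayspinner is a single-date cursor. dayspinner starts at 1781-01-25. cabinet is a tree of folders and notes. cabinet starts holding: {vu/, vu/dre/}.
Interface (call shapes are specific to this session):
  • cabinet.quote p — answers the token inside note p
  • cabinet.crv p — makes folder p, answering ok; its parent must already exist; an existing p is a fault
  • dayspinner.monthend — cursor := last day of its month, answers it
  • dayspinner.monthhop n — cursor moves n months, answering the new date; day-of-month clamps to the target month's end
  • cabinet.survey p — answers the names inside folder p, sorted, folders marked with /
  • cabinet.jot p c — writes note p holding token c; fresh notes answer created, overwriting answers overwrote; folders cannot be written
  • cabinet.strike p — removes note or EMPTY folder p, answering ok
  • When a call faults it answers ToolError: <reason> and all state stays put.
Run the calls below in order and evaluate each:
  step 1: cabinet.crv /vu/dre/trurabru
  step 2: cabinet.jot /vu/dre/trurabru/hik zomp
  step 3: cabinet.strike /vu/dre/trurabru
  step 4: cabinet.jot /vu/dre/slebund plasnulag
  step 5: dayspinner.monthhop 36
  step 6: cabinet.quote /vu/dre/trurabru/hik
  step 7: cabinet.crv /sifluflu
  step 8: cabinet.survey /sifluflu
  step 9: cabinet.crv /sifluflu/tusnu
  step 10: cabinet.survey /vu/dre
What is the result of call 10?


Answer: [slebund, trurabru/]

Derivation:
CALL crv[/vu/dre/trurabru]
RET  ok
CALL jot[/vu/dre/trurabru/hik; zomp]
RET  created
CALL strike[/vu/dre/trurabru]
RET  ToolError: not empty
CALL jot[/vu/dre/slebund; plasnulag]
RET  created
CALL monthhop[36]
RET  1784-01-25
CALL quote[/vu/dre/trurabru/hik]
RET  zomp
CALL crv[/sifluflu]
RET  ok
CALL survey[/sifluflu]
RET  []
CALL crv[/sifluflu/tusnu]
RET  ok
CALL survey[/vu/dre]
RET  [slebund, trurabru/]


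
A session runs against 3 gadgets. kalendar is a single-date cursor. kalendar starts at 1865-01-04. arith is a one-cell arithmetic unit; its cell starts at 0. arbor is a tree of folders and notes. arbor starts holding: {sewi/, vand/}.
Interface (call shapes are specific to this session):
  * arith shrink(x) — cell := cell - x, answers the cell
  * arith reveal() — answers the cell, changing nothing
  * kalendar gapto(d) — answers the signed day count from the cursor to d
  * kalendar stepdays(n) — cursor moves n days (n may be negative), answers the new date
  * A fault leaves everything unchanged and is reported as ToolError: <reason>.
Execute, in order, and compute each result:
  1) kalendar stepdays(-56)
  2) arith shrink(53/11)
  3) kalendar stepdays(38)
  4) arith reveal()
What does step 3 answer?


> kalendar stepdays n=-56
[out] 1864-11-09
> arith shrink x=53/11
[out] -53/11
> kalendar stepdays n=38
[out] 1864-12-17
> arith reveal
[out] -53/11

Answer: 1864-12-17


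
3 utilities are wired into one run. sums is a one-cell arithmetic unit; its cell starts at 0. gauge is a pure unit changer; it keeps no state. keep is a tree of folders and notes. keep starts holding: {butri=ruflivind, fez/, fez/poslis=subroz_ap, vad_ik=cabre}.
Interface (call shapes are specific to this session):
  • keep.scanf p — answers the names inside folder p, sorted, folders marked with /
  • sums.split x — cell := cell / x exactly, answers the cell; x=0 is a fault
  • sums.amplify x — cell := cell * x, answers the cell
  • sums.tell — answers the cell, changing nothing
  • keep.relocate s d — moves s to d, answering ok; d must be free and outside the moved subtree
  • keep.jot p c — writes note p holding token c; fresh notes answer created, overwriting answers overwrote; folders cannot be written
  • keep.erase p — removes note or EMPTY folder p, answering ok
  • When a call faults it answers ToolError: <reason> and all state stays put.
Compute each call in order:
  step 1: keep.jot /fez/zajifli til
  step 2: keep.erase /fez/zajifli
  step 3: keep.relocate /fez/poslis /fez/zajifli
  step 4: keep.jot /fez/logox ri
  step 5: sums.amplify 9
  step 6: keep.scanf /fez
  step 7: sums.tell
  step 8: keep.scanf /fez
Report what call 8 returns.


I try jot with /fez/zajifli, til, and see created.
Calling erase with /fez/zajifli, which returns ok.
Then relocate with /fez/poslis, /fez/zajifli, giving ok.
Then jot with /fez/logox, ri, and get created.
I invoke amplify with 9: 0.
Next I call scanf with /fez, which returns [logox, zajifli].
I try tell, and get 0.
Invoking scanf with /fez, which returns [logox, zajifli].

Answer: [logox, zajifli]


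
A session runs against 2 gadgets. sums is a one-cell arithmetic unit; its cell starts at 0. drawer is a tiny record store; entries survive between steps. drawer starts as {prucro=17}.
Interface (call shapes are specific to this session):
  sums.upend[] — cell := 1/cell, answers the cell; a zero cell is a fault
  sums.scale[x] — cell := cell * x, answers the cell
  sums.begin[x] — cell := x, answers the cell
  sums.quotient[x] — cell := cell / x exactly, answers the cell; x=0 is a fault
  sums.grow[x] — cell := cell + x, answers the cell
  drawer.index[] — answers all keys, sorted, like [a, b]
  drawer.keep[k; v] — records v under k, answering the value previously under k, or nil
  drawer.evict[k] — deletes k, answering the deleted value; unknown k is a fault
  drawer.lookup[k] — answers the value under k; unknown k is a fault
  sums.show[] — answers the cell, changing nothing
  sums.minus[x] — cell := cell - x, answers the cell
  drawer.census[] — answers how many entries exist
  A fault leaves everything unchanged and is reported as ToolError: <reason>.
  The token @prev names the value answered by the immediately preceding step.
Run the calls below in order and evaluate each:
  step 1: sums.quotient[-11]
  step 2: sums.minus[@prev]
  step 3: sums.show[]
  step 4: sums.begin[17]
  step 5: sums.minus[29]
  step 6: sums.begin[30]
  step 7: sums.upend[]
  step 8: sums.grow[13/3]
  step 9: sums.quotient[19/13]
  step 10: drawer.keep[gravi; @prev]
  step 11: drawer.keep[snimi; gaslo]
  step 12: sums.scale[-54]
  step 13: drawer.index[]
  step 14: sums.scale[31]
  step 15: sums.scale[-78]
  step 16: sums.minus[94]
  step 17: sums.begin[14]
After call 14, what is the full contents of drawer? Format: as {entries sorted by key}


Answer: {gravi=1703/570, prucro=17, snimi=gaslo}

Derivation:
I call quotient on x→-11, giving 0.
Next I call minus on x→@prev, — result: 0.
Now I run show, yielding 0.
Invoking begin on x→17, — result: 17.
Now I run minus on x→29: -12.
I try begin on x→30, and see 30.
Using upend: 1/30.
I try grow on x→13/3, and observe 131/30.
I invoke quotient on x→19/13, — result: 1703/570.
Invoking keep on k→gravi, v→@prev, — result: nil.
I invoke keep on k→snimi, v→gaslo, yielding nil.
Calling scale on x→-54, which returns -15327/95.
Next I call index(), giving [gravi, prucro, snimi].
Calling scale on x→31, yielding -475137/95.
Now I run scale on x→-78, and see 37060686/95.
Then minus on x→94, and get 37051756/95.
Now I run begin on x→14, which returns 14.
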